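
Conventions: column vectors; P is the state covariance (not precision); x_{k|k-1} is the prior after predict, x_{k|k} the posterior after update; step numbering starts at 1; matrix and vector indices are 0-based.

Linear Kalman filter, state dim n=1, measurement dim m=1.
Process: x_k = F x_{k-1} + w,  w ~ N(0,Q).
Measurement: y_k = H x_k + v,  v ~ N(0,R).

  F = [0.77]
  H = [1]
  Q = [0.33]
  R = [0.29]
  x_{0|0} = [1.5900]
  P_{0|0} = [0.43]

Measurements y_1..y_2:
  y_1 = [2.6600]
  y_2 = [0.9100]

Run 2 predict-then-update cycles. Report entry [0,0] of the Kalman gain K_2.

step 1: x^-=[1.2243]  P^-=[0.5849]  S=[0.8749]  K=[0.6686]  nu=[1.4357]  x^+=[2.1841]  P^+=[0.1939]
step 2: x^-=[1.6818]  P^-=[0.4450]  S=[0.7350]  K=[0.6054]  nu=[-0.7718]  x^+=[1.2145]  P^+=[0.1756]

K[0,0] = 0.6054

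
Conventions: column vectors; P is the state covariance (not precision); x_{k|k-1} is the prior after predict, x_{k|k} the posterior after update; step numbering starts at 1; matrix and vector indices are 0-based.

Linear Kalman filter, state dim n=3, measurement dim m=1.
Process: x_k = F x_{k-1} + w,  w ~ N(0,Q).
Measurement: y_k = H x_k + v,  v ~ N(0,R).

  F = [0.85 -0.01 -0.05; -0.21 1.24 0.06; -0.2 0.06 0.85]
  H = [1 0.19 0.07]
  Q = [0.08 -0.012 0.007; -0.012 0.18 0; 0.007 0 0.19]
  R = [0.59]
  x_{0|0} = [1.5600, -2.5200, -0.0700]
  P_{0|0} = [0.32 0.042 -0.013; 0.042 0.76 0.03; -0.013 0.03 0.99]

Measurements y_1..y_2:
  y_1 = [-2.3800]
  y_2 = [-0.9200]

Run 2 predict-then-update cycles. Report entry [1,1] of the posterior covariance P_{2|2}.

step 1: x^-=[1.3547, -3.4566, -0.5227]  P^-=[0.3142 -0.0398 -0.0976; -0.0398 1.3492 0.1437; -0.0976 0.1437 0.9273]  S=[0.9324]  K=[0.3215; 0.2430; -0.0057]  nu=[-3.0414]  x^+=[0.3769, -4.1956, -0.5052]  P^+=[0.2178 -0.1127 -0.0959; -0.1127 1.2941 0.1450; -0.0959 0.1450 0.9273]
step 2: x^-=[0.3876, -5.3120, -0.7566]  P^-=[0.2500 -0.2037 -0.1481; -0.2037 2.2655 0.3537; -0.1481 0.3537 0.9234]  S=[0.8376]  K=[0.2399; 0.3003; -0.0194]  nu=[-0.2454]  x^+=[0.3287, -5.3857, -0.7518]  P^+=[0.2018 -0.2640 -0.1442; -0.2640 2.1899 0.3586; -0.1442 0.3586 0.9231]

P_post[1,1] = 2.1899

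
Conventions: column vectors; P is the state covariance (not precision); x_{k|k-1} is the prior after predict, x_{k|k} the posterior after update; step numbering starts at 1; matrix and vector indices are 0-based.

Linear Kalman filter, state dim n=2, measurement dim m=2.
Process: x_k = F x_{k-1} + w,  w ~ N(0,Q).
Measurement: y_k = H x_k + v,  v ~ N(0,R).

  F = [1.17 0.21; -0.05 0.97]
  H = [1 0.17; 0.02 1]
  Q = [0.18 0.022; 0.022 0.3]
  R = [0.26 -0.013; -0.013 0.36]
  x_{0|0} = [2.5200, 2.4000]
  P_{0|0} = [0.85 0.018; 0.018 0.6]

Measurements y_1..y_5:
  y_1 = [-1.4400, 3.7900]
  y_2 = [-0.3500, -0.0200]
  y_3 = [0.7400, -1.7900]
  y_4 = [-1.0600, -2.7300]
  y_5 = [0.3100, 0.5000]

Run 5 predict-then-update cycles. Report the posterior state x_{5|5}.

x_post = [-0.0730, -0.3496]

step 1: x^-=[3.4524, 2.2020]  P^-=[1.3789 0.1147; 0.1147 0.8649]  S=[1.7029 0.2767; 0.2767 1.2301]  K=[0.8328 -0.0717; 0.0406 0.6959]  nu=[-5.2667, 1.5190]  x^+=[-1.0428, 3.0450]  P^+=[0.2245 -0.0411; -0.0411 0.2508]
step 2: x^-=[-0.5806, 3.0058]  P^-=[0.4781 0.0137; 0.0137 0.5405]  S=[0.7584 0.1022; 0.1022 0.9013]  K=[0.6398 -0.0467; 0.0593 0.5933]  nu=[-0.2804, -3.0142]  x^+=[-0.6191, 1.2008]  P^+=[0.1718 -0.0286; -0.0286 0.2134]
step 3: x^-=[-0.4722, 1.1957]  P^-=[0.4106 0.0233; 0.0233 0.5040]  S=[0.6930 0.1043; 0.1043 0.8651]  K=[0.6036 -0.0363; 0.0708 0.5746]  nu=[1.0090, -2.9763]  x^+=[0.2449, -0.4430]  P^+=[0.1615 -0.0242; -0.0242 0.2064]
step 4: x^-=[0.1935, -0.4420]  P^-=[0.3983 0.0274; 0.0274 0.4970]  S=[0.6820 0.1070; 0.1070 0.8582]  K=[0.5961 -0.0330; 0.0746 0.5704]  nu=[-1.1783, -2.2919]  x^+=[-0.4331, -1.8372]  P^+=[0.1593 -0.0228; -0.0228 0.2048]
step 5: x^-=[-0.8926, -1.7604]  P^-=[0.3959 0.0287; 0.0287 0.4953]  S=[0.6799 0.1080; 0.1080 0.8566]  K=[0.5945 -0.0321; 0.0757 0.5694]  nu=[1.5019, 2.2783]  x^+=[-0.0730, -0.3496]  P^+=[0.1588 -0.0225; -0.0225 0.2044]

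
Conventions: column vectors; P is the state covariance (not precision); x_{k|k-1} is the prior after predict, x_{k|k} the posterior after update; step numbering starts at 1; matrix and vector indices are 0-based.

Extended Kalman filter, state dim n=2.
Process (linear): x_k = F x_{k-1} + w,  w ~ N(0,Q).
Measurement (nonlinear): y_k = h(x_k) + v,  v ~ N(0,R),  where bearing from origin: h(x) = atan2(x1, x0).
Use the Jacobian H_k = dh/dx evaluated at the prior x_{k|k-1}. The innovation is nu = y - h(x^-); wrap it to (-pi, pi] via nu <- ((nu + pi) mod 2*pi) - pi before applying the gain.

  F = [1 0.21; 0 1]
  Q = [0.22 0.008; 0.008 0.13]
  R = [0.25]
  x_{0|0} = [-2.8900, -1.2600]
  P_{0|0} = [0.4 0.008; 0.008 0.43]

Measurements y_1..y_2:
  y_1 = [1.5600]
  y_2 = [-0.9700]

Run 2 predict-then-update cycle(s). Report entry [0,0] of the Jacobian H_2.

H_jac[0,0] = 0.0254

step 1: x^-=[-3.1546, -1.2600]  P^-=[0.6423 0.1063; 0.1063 0.5600]  H_jac=[0.1092 -0.2734]  S=[0.2932]  K=[0.1401; -0.4826]  nu=[-1.9616]  x^+=[-3.4295, -0.3133]  P^+=[0.6366 0.1261; 0.1261 0.4917]
step 2: x^-=[-3.4952, -0.3133]  P^-=[0.9312 0.2374; 0.2374 0.6217]  H_jac=[0.0254 -0.2838]  S=[0.2973]  K=[-0.1470; -0.5733]  nu=[2.0822]  x^+=[-3.8012, -1.5070]  P^+=[0.9248 0.2123; 0.2123 0.5240]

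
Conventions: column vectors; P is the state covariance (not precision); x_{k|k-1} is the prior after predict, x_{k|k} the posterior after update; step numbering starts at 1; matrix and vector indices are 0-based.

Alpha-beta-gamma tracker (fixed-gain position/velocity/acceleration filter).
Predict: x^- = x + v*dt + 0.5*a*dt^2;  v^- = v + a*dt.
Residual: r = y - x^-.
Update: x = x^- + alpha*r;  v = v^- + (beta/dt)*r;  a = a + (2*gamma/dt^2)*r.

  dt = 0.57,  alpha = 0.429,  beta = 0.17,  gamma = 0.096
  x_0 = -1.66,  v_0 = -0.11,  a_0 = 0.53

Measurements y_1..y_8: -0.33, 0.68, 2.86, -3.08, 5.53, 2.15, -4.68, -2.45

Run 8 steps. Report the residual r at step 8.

step 1: x_pred=-1.6366  r=1.3066  x^+=-1.0761  v^+=0.5818  a^+=1.3021
step 2: x_pred=-0.5329  r=1.2129  x^+=-0.0126  v^+=1.6858  a^+=2.0189
step 3: x_pred=1.2763  r=1.5837  x^+=1.9557  v^+=3.3089  a^+=2.9548
step 4: x_pred=4.3218  r=-7.4018  x^+=1.1464  v^+=2.7856  a^+=-1.4193
step 5: x_pred=2.5036  r=3.0264  x^+=3.8019  v^+=2.8792  a^+=0.3692
step 6: x_pred=5.5031  r=-3.3531  x^+=4.0646  v^+=2.0896  a^+=-1.6123
step 7: x_pred=4.9937  r=-9.6737  x^+=0.8437  v^+=-1.7146  a^+=-7.3290
step 8: x_pred=-1.3242  r=-1.1258  x^+=-1.8072  v^+=-6.2279  a^+=-7.9943

resid = -1.1258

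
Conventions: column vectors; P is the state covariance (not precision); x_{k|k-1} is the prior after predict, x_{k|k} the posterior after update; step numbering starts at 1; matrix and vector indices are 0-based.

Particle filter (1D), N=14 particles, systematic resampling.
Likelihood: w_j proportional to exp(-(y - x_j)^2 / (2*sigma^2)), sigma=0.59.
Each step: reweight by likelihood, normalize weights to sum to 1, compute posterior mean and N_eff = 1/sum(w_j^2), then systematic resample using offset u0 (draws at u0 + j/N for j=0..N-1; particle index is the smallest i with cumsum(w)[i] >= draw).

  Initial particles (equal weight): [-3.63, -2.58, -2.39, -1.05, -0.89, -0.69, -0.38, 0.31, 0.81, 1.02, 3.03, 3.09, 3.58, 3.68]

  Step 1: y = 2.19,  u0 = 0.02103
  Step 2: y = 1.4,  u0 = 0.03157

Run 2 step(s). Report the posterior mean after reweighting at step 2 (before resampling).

post_mean = 1.1304

step 1: w=[0.0000, 0.0000, 0.0000, 0.0000, 0.0000, 0.0000, 0.0001, 0.0063, 0.0655, 0.1414, 0.3666, 0.3155, 0.0630, 0.0416]  mean=2.6636  Neff=3.7884  idx=[8, 9, 9, 10, 10, 10, 10, 10, 11, 11, 11, 11, 11, 12]
step 2: w=[0.2500, 0.3350, 0.3350, 0.0091, 0.0091, 0.0091, 0.0091, 0.0091, 0.0068, 0.0068, 0.0068, 0.0068, 0.0068, 0.0004]  mean=1.1304  Neff=3.4763  idx=[0, 0, 0, 0, 1, 1, 1, 1, 2, 2, 2, 2, 2, 7]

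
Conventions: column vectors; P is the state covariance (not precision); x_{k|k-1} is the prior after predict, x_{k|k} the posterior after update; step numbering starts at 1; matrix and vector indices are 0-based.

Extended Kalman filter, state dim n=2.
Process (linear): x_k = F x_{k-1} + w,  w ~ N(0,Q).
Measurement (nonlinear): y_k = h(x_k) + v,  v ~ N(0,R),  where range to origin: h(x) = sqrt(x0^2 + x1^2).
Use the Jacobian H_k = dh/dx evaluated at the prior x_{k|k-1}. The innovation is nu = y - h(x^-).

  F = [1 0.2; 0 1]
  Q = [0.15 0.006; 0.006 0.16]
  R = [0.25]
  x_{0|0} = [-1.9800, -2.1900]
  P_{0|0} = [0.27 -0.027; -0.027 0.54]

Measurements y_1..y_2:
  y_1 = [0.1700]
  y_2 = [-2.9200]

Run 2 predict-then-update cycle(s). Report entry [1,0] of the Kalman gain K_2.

step 1: x^-=[-2.4180, -2.1900]  P^-=[0.4308 0.0870; 0.0870 0.7000]  H_jac=[-0.7412 -0.6713]  S=[0.8887]  K=[-0.4250; -0.6013]  nu=[-3.0923]  x^+=[-1.1037, -0.3305]  P^+=[0.2703 -0.1401; -0.1401 0.3787]
step 2: x^-=[-1.1698, -0.3305]  P^-=[0.3794 -0.0584; -0.0584 0.5387]  H_jac=[-0.9623 -0.2719]  S=[0.6106]  K=[-0.5719; -0.1478]  nu=[-4.1356]  x^+=[1.1954, 0.2808]  P^+=[0.1797 -0.1100; -0.1100 0.5253]

K[1,0] = -0.1478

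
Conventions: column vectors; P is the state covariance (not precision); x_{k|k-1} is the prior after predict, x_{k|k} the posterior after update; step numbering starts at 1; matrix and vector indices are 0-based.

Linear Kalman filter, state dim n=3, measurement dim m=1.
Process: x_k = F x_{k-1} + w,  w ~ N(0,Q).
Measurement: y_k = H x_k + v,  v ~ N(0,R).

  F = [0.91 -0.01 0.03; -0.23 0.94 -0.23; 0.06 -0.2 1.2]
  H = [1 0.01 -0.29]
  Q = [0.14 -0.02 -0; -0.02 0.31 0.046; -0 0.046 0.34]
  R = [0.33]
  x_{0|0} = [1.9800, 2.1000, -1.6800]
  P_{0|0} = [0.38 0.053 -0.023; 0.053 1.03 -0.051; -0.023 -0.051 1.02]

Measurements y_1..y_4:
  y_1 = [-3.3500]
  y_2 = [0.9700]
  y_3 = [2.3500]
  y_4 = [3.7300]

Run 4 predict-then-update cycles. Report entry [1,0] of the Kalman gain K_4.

step 1: x^-=[1.7304, 1.9050, -2.3172]  P^-=[0.4535 -0.0674 0.0256; -0.0674 1.2909 -0.4822; 0.0256 -0.4822 1.8713]  S=[0.9276]  K=[0.4802; 0.0920; -0.5626]  nu=[-5.7714]  x^+=[-1.0409, 1.3739, 0.9298]  P^+=[0.2396 -0.1084 0.2762; -0.1084 1.2830 -0.4342; 0.2762 -0.4342 1.5777]
step 2: x^-=[-0.9330, 1.3170, 0.7786]  P^-=[0.3573 -0.2590 0.4022; -0.2590 1.8036 -1.2348; 0.4022 -1.2348 2.9148]  S=[0.7013]  K=[0.3395; 0.1670; -0.6494]  nu=[2.1157]  x^+=[-0.2148, 1.6703, -0.5954]  P^+=[0.2765 -0.2988 0.5568; -0.2988 1.7841 -1.1587; 0.5568 -1.1587 2.6190]
step 3: x^-=[-0.2301, 1.7564, -1.0614]  P^-=[0.4080 -0.5247 0.7974; -0.5247 2.7287 -2.5684; 0.7974 -2.5684 4.8272]  S=[0.6862]  K=[0.2500; 0.3606; -0.9155]  nu=[2.2547]  x^+=[0.3336, 2.5694, -3.1256]  P^+=[0.3651 -0.5865 0.9544; -0.5865 2.6395 -2.3418; 0.9544 -2.3418 4.2521]
step 4: x^-=[0.1841, 3.0574, -4.2445]  P^-=[0.5107 -0.9314 1.3715; -0.9314 4.2537 -4.7148; 1.3715 -4.7148 7.8455]  S=[0.7141]  K=[0.1451; 0.6699; -1.3315]  nu=[2.2844]  x^+=[0.5155, 4.5878, -7.2862]  P^+=[0.4956 -1.0008 1.5094; -1.0008 3.9332 -4.0778; 1.5094 -4.0778 6.5794]

K[1,0] = 0.6699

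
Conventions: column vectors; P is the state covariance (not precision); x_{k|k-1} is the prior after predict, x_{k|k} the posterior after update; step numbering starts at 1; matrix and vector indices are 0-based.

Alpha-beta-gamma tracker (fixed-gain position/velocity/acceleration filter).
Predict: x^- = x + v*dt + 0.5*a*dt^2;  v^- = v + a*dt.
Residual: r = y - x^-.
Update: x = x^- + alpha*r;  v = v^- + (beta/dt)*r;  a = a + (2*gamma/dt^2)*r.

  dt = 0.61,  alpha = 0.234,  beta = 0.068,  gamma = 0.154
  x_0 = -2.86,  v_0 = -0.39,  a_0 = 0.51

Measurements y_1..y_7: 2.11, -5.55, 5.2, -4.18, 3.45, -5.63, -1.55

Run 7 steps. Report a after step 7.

step 1: x_pred=-3.0030  r=5.1130  x^+=-1.8066  v^+=0.4911  a^+=4.7422
step 2: x_pred=-0.6247  r=-4.9253  x^+=-1.7772  v^+=2.8348  a^+=0.6654
step 3: x_pred=0.0758  r=5.1242  x^+=1.2748  v^+=3.8119  a^+=4.9069
step 4: x_pred=4.5130  r=-8.6930  x^+=2.4789  v^+=5.8360  a^+=-2.2886
step 5: x_pred=5.6130  r=-2.1630  x^+=5.1069  v^+=4.1989  a^+=-4.0791
step 6: x_pred=6.9093  r=-12.5393  x^+=3.9751  v^+=0.3128  a^+=-14.4583
step 7: x_pred=1.4760  r=-3.0260  x^+=0.7679  v^+=-8.8440  a^+=-16.9629

a_post = -16.9629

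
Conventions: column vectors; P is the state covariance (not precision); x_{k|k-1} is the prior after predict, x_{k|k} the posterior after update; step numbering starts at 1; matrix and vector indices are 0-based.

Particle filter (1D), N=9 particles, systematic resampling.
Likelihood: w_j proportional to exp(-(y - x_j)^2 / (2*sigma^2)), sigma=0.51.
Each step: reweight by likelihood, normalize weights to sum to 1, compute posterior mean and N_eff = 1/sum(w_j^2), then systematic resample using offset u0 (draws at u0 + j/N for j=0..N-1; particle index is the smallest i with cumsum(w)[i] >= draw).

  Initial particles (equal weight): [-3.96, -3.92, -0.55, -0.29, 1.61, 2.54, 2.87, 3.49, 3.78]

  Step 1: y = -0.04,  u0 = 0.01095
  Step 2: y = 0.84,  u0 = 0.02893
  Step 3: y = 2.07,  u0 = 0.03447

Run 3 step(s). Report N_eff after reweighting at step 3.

step 1: w=[0.0000, 0.0000, 0.4047, 0.5917, 0.0036, 0.0000, 0.0000, 0.0000, 0.0000]  mean=-0.3885  Neff=1.9457  idx=[2, 2, 2, 2, 3, 3, 3, 3, 3]
step 2: w=[0.0463, 0.0463, 0.0463, 0.0463, 0.1630, 0.1630, 0.1630, 0.1630, 0.1630]  mean=-0.3381  Neff=7.0724  idx=[0, 3, 4, 5, 5, 6, 7, 7, 8]
step 3: w=[0.0116, 0.0116, 0.1395, 0.1395, 0.1395, 0.1395, 0.1395, 0.1395, 0.1395]  mean=-0.2960  Neff=7.3215  idx=[2, 2, 3, 4, 5, 6, 6, 7, 8]

N_eff = 7.3215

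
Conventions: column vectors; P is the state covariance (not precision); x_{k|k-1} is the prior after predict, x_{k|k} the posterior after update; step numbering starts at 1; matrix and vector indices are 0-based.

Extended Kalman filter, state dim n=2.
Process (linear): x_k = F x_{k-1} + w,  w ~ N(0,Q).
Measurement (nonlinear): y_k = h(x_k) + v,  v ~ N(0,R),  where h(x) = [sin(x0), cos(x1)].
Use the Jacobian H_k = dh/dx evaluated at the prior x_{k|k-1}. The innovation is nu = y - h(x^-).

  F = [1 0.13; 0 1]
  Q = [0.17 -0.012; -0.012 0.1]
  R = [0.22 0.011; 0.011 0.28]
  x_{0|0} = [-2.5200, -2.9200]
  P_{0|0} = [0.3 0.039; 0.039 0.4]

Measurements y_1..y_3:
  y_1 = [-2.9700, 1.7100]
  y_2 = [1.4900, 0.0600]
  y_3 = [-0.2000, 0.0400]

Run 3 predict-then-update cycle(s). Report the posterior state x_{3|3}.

step 1: x^-=[-2.8996, -2.9200]  P^-=[0.4869 0.0790; 0.0790 0.5000]  H_jac=[-0.9709 0.0000; 0.0000 0.2198]  S=[0.6789 -0.0059; -0.0059 0.3042]  K=[-0.6959 0.0437; -0.1099 0.3592]  nu=[-2.7304, 2.6855]  x^+=[-0.8823, -1.6554]  P^+=[0.1572 0.0208; 0.0208 0.4521]
step 2: x^-=[-1.0975, -1.6554]  P^-=[0.3402 0.0676; 0.0676 0.5521]  H_jac=[0.4558 0.0000; 0.0000 0.9964]  S=[0.2907 0.0417; 0.0417 0.8282]  K=[0.5257 0.0549; 0.0108 0.6637]  nu=[2.3801, 0.1445]  x^+=[0.1615, -1.5338]  P^+=[0.2550 0.0212; 0.0212 0.1866]
step 3: x^-=[-0.0379, -1.5338]  P^-=[0.4337 0.0335; 0.0335 0.2866]  H_jac=[0.9993 0.0000; 0.0000 0.9993]  S=[0.6531 0.0444; 0.0444 0.5662]  K=[0.6631 0.0071; 0.0169 0.5045]  nu=[-0.1622, 0.0030]  x^+=[-0.1454, -1.5350]  P^+=[0.1461 0.0093; 0.0093 0.1416]

x_post = [-0.1454, -1.5350]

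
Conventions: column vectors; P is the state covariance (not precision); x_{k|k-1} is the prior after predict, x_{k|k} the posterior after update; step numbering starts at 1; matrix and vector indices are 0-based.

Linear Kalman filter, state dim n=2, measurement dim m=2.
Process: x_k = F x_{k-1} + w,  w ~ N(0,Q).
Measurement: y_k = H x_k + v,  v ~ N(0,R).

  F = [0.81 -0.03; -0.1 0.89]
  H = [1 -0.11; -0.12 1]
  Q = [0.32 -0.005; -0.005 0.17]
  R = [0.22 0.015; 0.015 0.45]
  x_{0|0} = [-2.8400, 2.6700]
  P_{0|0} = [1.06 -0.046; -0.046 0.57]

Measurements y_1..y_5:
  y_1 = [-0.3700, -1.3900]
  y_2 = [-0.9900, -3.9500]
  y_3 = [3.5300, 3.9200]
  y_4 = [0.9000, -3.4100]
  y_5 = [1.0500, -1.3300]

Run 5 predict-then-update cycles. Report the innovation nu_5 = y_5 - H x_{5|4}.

step 1: x^-=[-2.3805, 2.6603]  P^-=[1.0182 -0.1394; -0.1394 0.6403]  S=[1.2766 -0.3188; -0.3188 1.1384]  K=[0.8088 -0.0032; -0.0217 0.5711]  nu=[2.3031, -4.3360]  x^+=[-0.5037, 0.1342]  P^+=[0.1815 0.0324; 0.0324 0.2605]
step 2: x^-=[-0.4120, 0.1698]  P^-=[0.4377 -0.0032; -0.0032 0.3724]  S=[0.6629 -0.0817; -0.0817 0.8295]  K=[0.6606 -0.0021; -0.0113 0.4483]  nu=[-0.5593, -4.1693]  x^+=[-0.7728, -1.6930]  P^+=[0.1482 0.0268; 0.0268 0.2048]
step 3: x^-=[-0.5752, -1.4295]  P^-=[0.4161 -0.0031; -0.0031 0.3289]  S=[0.6408 -0.0743; -0.0743 0.7857]  K=[0.6492 -0.0061; -0.0129 0.4179]  nu=[3.9479, 5.2805]  x^+=[1.9555, 0.7265]  P^+=[0.1454 0.0244; 0.0244 0.1908]
step 4: x^-=[1.5621, 0.4510]  P^-=[0.4144 -0.0042; -0.0042 0.3182]  S=[0.6392 -0.0740; -0.0740 0.7752]  K=[0.6482 -0.0077; -0.0139 0.4098]  nu=[-0.6125, -3.6736]  x^+=[1.1934, -1.0460]  P^+=[0.1451 0.0237; 0.0237 0.1871]
step 5: x^-=[0.9980, -1.0503]  P^-=[0.4142 -0.0046; -0.0046 0.3154]  S=[0.6390 -0.0741; -0.0741 0.7725]  K=[0.6480 -0.0082; -0.0143 0.4077]  nu=[-0.0636, -0.1599]  x^+=[0.9581, -1.1146]  P^+=[0.1450 0.0234; 0.0234 0.1860]

innov = [-0.0636, -0.1599]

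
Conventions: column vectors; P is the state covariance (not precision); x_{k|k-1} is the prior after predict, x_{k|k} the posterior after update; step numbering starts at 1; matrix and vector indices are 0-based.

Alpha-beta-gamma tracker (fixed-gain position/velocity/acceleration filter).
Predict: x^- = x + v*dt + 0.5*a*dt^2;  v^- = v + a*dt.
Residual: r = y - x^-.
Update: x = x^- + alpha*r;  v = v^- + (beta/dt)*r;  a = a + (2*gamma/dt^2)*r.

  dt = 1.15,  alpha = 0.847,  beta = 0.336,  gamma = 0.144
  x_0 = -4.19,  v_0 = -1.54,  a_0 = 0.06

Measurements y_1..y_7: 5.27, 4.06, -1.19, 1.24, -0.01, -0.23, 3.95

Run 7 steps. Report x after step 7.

step 1: x_pred=-5.9213  r=11.1913  x^+=3.5577  v^+=1.7988  a^+=2.4971
step 2: x_pred=7.2776  r=-3.2176  x^+=4.5523  v^+=3.7304  a^+=1.7964
step 3: x_pred=10.0302  r=-11.2202  x^+=0.5267  v^+=2.5181  a^+=-0.6470
step 4: x_pred=2.9947  r=-1.7547  x^+=1.5085  v^+=1.2614  a^+=-1.0291
step 5: x_pred=2.2786  r=-2.2886  x^+=0.3402  v^+=-0.5907  a^+=-1.5275
step 6: x_pred=-1.3492  r=1.1192  x^+=-0.4012  v^+=-2.0203  a^+=-1.2837
step 7: x_pred=-3.5735  r=7.5235  x^+=2.7989  v^+=-1.2984  a^+=0.3546

x_post = 2.7989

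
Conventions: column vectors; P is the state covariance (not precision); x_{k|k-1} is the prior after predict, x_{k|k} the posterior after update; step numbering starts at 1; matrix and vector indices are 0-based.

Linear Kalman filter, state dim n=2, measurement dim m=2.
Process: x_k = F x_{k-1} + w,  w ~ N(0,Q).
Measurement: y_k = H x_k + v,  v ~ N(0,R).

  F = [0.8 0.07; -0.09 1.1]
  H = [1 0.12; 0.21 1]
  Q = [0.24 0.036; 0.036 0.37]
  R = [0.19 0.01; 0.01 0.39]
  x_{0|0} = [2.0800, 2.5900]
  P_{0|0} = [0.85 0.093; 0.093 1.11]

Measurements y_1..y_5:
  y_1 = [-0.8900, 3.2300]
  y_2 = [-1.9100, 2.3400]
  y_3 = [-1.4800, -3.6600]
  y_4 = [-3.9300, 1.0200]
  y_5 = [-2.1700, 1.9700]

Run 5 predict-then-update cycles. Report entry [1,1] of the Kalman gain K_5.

step 1: x^-=[1.8453, 2.6618]  P^-=[0.7999 0.1415; 0.1415 1.7016]  S=[1.0483 0.5272; 0.5272 2.1863]  K=[0.8057 -0.0527; -0.0780 0.8107]  nu=[-3.0547, 0.1807]  x^+=[-0.6255, 3.0464]  P^+=[0.1580 -0.0457; -0.0457 0.3250]
step 2: x^-=[-0.2871, 3.4073]  P^-=[0.3376 0.0097; 0.0097 0.7736]  S=[0.5411 0.1837; 0.1837 1.1825]  K=[0.6365 -0.0307; -0.0350 0.6613]  nu=[-2.0318, -1.0070]  x^+=[-1.5495, 2.8125]  P^+=[0.1244 -0.0317; -0.0317 0.2642]
step 3: x^-=[-1.0427, 3.2332]  P^-=[0.3174 0.0197; 0.0197 0.6970]  S=[0.5221 0.1804; 0.1804 1.1093]  K=[0.6204 -0.0231; -0.0218 0.6356]  nu=[-0.8253, -6.6742]  x^+=[-1.4004, -0.9911]  P^+=[0.1210 -0.0282; -0.0282 0.2536]
step 4: x^-=[-1.1897, -0.9642]  P^-=[0.3155 0.0222; 0.0222 0.6834]  S=[0.5207 0.1810; 0.1810 1.0966]  K=[0.6186 -0.0215; -0.0191 0.6306]  nu=[-2.6246, 2.2340]  x^+=[-2.8611, 0.4948]  P^+=[0.1206 -0.0275; -0.0275 0.2515]
step 5: x^-=[-2.2543, 0.8018]  P^-=[0.3153 0.0226; 0.0226 0.6808]  S=[0.5206 0.1811; 0.1811 1.0942]  K=[0.6183 -0.0211; -0.0186 0.6296]  nu=[-0.0120, 1.6416]  x^+=[-2.2964, 1.8356]  P^+=[0.1206 -0.0274; -0.0274 0.2511]

K[1,1] = 0.6296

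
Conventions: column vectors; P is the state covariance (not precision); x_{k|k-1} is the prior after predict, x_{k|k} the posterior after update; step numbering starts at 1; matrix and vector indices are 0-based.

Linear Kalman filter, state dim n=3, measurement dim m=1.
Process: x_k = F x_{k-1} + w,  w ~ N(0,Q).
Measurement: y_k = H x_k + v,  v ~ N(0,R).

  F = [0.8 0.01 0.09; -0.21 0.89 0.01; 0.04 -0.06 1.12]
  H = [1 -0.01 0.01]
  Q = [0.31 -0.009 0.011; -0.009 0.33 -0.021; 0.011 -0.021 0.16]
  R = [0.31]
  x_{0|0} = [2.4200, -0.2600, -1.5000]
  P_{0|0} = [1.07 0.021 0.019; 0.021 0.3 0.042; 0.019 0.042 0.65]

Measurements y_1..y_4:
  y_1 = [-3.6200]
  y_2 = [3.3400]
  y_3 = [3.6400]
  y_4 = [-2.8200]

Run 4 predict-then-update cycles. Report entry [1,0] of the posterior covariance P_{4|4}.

P_post[1,0] = -0.0109

step 1: x^-=[1.7984, -0.7546, -1.5676]  P^-=[1.0032 -0.1674 0.1269; -0.1674 0.6077 -0.0003; 0.1269 -0.0003 0.9741]  S=[1.3193]  K=[0.7627; -0.1315; 0.1036]  nu=[-5.4103]  x^+=[-2.3279, -0.0430, -2.1280]  P^+=[0.2359 -0.0351 0.0227; -0.0351 0.5849 0.0176; 0.0227 0.0176 0.9600]
step 2: x^-=[-2.0542, 0.4293, -2.4739]  P^-=[0.4715 -0.0663 0.1371; -0.0663 0.8171 -0.0329; 0.1371 -0.0329 1.3665]  S=[0.7858]  K=[0.6026; -0.0952; 0.1923]  nu=[5.4233]  x^+=[1.2140, -0.0870, -1.4309]  P^+=[0.1861 -0.0212 0.0461; -0.0212 0.8100 -0.0185; 0.0461 -0.0185 1.3374]
step 3: x^-=[0.8415, -0.3467, -1.5488]  P^-=[0.4463 -0.0489 0.1936; -0.0489 0.9874 -0.0811; 0.1936 -0.0811 1.8476]  S=[0.7615]  K=[0.5893; -0.0783; 0.2796]  nu=[2.8105]  x^+=[2.4978, -0.5666, -0.7629]  P^+=[0.1819 -0.0138 0.0682; -0.0138 0.9827 -0.0645; 0.0682 -0.0645 1.7880]
step 4: x^-=[1.9239, -1.0365, -0.7206]  P^-=[0.4505 -0.0449 0.2581; -0.0449 1.1203 -0.1359; 0.2581 -0.1359 2.4216]  S=[0.7669]  K=[0.5913; -0.0749; 0.3698]  nu=[-4.7470]  x^+=[-0.8832, -0.6808, -2.4763]  P^+=[0.1823 -0.0109 0.0903; -0.0109 1.1160 -0.1146; 0.0903 -0.1146 2.3167]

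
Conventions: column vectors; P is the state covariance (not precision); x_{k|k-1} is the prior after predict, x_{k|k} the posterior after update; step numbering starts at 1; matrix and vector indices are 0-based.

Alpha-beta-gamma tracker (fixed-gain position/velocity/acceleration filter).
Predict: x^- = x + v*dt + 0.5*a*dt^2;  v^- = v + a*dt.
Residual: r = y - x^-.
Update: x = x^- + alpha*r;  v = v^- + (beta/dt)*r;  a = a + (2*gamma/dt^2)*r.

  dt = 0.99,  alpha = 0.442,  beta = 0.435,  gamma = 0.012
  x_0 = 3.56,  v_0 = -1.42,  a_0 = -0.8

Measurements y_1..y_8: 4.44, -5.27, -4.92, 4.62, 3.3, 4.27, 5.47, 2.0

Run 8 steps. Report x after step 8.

x_post = 5.9184

step 1: x_pred=1.7622  r=2.6778  x^+=2.9458  v^+=-1.0354  a^+=-0.7344
step 2: x_pred=1.5608  r=-6.8308  x^+=-1.4584  v^+=-4.7639  a^+=-0.9017
step 3: x_pred=-6.6165  r=1.6965  x^+=-5.8667  v^+=-4.9111  a^+=-0.8602
step 4: x_pred=-11.1502  r=15.7702  x^+=-4.1798  v^+=1.1666  a^+=-0.4740
step 5: x_pred=-3.2571  r=6.5571  x^+=-0.3588  v^+=3.5785  a^+=-0.3134
step 6: x_pred=3.0303  r=1.2397  x^+=3.5783  v^+=3.8130  a^+=-0.2831
step 7: x_pred=7.2144  r=-1.7444  x^+=6.4434  v^+=2.7663  a^+=-0.3258
step 8: x_pred=9.0223  r=-7.0223  x^+=5.9184  v^+=-0.6418  a^+=-0.4977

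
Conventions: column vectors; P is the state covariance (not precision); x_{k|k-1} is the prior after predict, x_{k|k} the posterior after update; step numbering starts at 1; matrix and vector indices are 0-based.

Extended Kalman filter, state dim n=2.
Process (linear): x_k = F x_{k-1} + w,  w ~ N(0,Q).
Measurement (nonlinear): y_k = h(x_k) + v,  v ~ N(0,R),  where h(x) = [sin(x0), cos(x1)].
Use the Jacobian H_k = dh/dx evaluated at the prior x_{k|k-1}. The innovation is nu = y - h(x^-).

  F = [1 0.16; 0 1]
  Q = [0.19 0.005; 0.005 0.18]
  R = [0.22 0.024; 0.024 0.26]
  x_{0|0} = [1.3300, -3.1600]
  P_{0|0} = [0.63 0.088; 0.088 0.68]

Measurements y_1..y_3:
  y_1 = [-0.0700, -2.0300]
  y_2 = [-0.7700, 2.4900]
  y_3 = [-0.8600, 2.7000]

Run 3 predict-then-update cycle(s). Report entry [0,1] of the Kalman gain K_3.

K[0,1] = -0.1394

step 1: x^-=[0.8244, -3.1600]  P^-=[0.8656 0.2018; 0.2018 0.8600]  H_jac=[0.6790 0.0000; 0.0000 -0.0184]  S=[0.6191 0.0215; 0.0215 0.2603]  K=[0.9526 -0.0929; 0.2241 -0.0793]  nu=[-0.8041, -1.0302]  x^+=[0.1541, -3.2585]  P^+=[0.3054 0.0698; 0.0698 0.8280]
step 2: x^-=[-0.3673, -3.2585]  P^-=[0.5389 0.2073; 0.2073 1.0080]  H_jac=[0.9333 0.0000; 0.0000 -0.1166]  S=[0.6894 0.0014; 0.0014 0.2737]  K=[0.7297 -0.0922; 0.2815 -0.4310]  nu=[-0.4109, 3.4832]  x^+=[-0.9882, -4.8756]  P^+=[0.1696 0.0553; 0.0553 0.9029]
step 3: x^-=[-1.7683, -4.8756]  P^-=[0.4004 0.2047; 0.2047 1.0829]  H_jac=[-0.1962 0.0000; 0.0000 -0.9867]  S=[0.2354 0.0636; 0.0636 1.3143]  K=[-0.2960 -0.1394; 0.0498 -0.8154]  nu=[0.1206, 2.5375]  x^+=[-2.1576, -6.9387]  P^+=[0.3490 0.0439; 0.0439 0.2136]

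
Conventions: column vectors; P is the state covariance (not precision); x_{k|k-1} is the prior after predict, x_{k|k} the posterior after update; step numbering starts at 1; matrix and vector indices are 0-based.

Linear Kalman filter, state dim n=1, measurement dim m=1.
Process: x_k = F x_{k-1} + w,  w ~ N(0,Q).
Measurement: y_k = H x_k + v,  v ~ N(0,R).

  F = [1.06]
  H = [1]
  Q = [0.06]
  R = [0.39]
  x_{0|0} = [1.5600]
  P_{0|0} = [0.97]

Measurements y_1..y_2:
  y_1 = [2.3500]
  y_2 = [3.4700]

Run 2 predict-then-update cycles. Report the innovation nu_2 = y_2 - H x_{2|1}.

step 1: x^-=[1.6536]  P^-=[1.1499]  S=[1.5399]  K=[0.7467]  nu=[0.6964]  x^+=[2.1736]  P^+=[0.2912]
step 2: x^-=[2.3040]  P^-=[0.3872]  S=[0.7772]  K=[0.4982]  nu=[1.1660]  x^+=[2.8849]  P^+=[0.1943]

innov = [1.1660]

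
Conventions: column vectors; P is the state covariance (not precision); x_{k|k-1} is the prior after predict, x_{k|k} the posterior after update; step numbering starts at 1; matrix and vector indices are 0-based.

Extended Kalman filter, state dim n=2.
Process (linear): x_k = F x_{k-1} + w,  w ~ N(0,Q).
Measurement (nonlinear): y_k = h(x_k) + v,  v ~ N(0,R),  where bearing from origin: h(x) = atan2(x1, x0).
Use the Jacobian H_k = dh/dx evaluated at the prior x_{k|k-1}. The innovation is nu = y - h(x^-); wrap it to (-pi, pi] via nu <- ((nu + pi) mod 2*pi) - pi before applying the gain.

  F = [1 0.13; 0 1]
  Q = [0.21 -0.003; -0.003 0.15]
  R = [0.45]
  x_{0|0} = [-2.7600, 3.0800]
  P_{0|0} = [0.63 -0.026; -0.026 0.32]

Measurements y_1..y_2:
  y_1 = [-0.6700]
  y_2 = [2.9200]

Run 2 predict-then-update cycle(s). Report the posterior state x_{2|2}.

step 1: x^-=[-2.3596, 3.0800]  P^-=[0.8386 0.0126; 0.0126 0.4700]  H_jac=[-0.2046 -0.1567]  S=[0.4975]  K=[-0.3489; -0.1533]  nu=[-2.8945]  x^+=[-1.3497, 3.5236]  P^+=[0.7781 -0.0140; -0.0140 0.4583]
step 2: x^-=[-0.8917, 3.5236]  P^-=[0.9922 0.0426; 0.0426 0.6083]  H_jac=[-0.2667 -0.0675]  S=[0.5249]  K=[-0.5097; -0.0999]  nu=[1.1014]  x^+=[-1.4530, 3.4137]  P^+=[0.8559 0.0159; 0.0159 0.6031]

x_post = [-1.4530, 3.4137]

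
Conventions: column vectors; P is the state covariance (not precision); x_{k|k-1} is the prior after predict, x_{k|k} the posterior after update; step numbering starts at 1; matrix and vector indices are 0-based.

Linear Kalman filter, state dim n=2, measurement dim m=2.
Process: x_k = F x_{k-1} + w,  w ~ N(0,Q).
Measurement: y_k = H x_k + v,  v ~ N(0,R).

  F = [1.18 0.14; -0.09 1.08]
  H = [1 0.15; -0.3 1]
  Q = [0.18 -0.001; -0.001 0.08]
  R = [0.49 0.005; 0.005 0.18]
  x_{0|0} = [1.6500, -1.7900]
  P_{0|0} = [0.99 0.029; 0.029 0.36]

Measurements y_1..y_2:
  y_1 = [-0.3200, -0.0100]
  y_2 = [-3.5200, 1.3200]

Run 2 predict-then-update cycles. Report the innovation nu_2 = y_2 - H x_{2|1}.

step 1: x^-=[1.6964, -2.0817]  P^-=[1.5751 -0.0151; -0.0151 0.5023]  S=[2.0719 -0.4066; -0.4066 0.8331]  K=[0.7125 -0.2376; 0.1642 0.6885]  nu=[-1.7041, 2.5806]  x^+=[-0.1309, -0.5848]  P^+=[0.3386 0.0624; 0.0624 0.1435]
step 2: x^-=[-0.2363, -0.6198]  P^-=[0.6749 0.0634; 0.0634 0.2379]  S=[1.1893 -0.1012; -0.1012 0.4406]  K=[0.5596 -0.1870; 0.1281 0.5263]  nu=[-3.1907, 1.8689]  x^+=[-2.3712, -0.0451]  P^+=[0.2659 0.0489; 0.0489 0.1100]

innov = [-3.1907, 1.8689]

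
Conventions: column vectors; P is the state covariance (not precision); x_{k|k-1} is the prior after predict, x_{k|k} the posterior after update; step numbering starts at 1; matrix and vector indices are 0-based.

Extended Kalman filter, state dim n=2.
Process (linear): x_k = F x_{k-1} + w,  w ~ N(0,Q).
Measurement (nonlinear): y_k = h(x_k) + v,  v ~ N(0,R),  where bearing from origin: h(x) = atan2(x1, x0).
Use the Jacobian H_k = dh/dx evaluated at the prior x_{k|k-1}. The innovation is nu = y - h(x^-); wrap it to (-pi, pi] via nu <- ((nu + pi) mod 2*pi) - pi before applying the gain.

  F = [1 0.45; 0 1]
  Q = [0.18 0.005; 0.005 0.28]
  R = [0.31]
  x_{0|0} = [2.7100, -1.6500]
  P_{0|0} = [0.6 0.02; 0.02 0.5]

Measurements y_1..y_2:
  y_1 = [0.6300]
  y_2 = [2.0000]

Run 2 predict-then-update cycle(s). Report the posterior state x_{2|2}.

step 1: x^-=[1.9675, -1.6500]  P^-=[0.8992 0.2500; 0.2500 0.7800]  H_jac=[0.2502 0.2984]  S=[0.4731]  K=[0.6333; 0.6242]  nu=[1.3279]  x^+=[2.8085, -0.8211]  P^+=[0.7095 0.0630; 0.0630 0.5957]
step 2: x^-=[2.4390, -0.8211]  P^-=[1.0668 0.3360; 0.3360 0.8757]  H_jac=[0.1240 0.3683]  S=[0.4758]  K=[0.5380; 0.7653]  nu=[2.3248]  x^+=[3.6897, 0.9579]  P^+=[0.9290 0.1401; 0.1401 0.5970]

x_post = [3.6897, 0.9579]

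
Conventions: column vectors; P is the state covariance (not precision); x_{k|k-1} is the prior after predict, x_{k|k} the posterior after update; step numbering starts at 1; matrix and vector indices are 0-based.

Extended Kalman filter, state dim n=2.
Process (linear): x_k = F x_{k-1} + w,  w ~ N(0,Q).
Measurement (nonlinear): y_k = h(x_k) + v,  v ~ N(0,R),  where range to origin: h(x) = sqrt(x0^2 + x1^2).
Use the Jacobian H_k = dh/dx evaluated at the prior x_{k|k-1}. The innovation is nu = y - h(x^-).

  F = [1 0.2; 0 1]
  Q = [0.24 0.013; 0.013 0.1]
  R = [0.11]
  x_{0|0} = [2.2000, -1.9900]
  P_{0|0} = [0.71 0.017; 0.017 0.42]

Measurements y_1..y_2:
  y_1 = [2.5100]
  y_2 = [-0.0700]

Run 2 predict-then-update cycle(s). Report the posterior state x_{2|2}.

step 1: x^-=[1.8020, -1.9900]  P^-=[0.9736 0.1140; 0.1140 0.5200]  H_jac=[0.6712 -0.7413]  S=[0.7209]  K=[0.7893; -0.4285]  nu=[-0.1746]  x^+=[1.6642, -1.9152]  P^+=[0.5245 0.3578; 0.3578 0.3876]
step 2: x^-=[1.2811, -1.9152]  P^-=[0.9231 0.4484; 0.4484 0.4876]  H_jac=[0.5560 -0.8312]  S=[0.3179]  K=[0.4424; -0.4908]  nu=[-2.3742]  x^+=[0.2308, -0.7499]  P^+=[0.8609 0.5174; 0.5174 0.4110]

x_post = [0.2308, -0.7499]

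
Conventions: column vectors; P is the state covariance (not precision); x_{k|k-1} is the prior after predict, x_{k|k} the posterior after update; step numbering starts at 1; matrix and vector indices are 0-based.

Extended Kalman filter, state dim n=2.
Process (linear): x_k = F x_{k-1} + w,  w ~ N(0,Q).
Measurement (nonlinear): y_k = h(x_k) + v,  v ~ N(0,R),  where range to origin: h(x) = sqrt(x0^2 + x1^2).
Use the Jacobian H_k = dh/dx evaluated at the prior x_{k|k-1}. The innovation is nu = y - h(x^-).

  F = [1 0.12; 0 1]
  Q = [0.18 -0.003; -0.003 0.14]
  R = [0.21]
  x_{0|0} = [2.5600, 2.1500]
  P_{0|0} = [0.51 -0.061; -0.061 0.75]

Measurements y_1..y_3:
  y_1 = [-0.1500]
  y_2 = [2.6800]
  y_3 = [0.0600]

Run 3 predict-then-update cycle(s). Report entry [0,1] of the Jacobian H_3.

step 1: x^-=[2.8180, 2.1500]  P^-=[0.6862 0.0260; 0.0260 0.8900]  H_jac=[0.7950 0.6066]  S=[0.9962]  K=[0.5634; 0.5626]  nu=[-3.6945]  x^+=[0.7365, 0.0713]  P^+=[0.3699 -0.2898; -0.2898 0.5746]
step 2: x^-=[0.7450, 0.0713]  P^-=[0.4886 -0.2238; -0.2238 0.7146]  H_jac=[0.9954 0.0953]  S=[0.6582]  K=[0.7066; -0.2351]  nu=[1.9316]  x^+=[2.1098, -0.3827]  P^+=[0.1600 -0.1145; -0.1145 0.6783]
step 3: x^-=[2.0639, -0.3827]  P^-=[0.3223 -0.0361; -0.0361 0.8183]  H_jac=[0.9832 -0.1823]  S=[0.5617]  K=[0.5759; -0.3288]  nu=[-2.0391]  x^+=[0.8897, 0.2878]  P^+=[0.1360 0.0702; 0.0702 0.7575]

H_jac[0,1] = -0.1823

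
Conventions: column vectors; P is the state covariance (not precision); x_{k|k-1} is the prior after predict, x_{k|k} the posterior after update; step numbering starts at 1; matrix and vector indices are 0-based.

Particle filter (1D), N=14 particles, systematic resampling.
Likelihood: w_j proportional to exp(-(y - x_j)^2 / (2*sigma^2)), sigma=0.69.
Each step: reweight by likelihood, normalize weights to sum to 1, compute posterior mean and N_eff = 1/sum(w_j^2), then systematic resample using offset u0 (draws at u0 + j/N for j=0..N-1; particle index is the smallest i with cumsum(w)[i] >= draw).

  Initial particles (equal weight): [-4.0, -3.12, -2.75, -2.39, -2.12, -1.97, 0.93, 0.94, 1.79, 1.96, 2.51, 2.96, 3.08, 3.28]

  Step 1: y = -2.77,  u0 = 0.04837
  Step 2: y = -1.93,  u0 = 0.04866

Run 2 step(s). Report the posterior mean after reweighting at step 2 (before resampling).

post_mean = -2.3532

step 1: w=[0.0499, 0.2147, 0.2441, 0.2099, 0.1567, 0.1247, 0.0000, 0.0000, 0.0000, 0.0000, 0.0000, 0.0000, 0.0000, 0.0000]  mean=-2.6202  Neff=5.1990  idx=[0, 1, 1, 1, 2, 2, 2, 3, 3, 3, 4, 4, 5, 5]
step 2: w=[0.0013, 0.0266, 0.0266, 0.0266, 0.0581, 0.0581, 0.0581, 0.0943, 0.0943, 0.0943, 0.1133, 0.1133, 0.1175, 0.1175]  mean=-2.3532  Neff=10.8419  idx=[2, 4, 5, 7, 7, 8, 9, 10, 10, 11, 11, 12, 13, 13]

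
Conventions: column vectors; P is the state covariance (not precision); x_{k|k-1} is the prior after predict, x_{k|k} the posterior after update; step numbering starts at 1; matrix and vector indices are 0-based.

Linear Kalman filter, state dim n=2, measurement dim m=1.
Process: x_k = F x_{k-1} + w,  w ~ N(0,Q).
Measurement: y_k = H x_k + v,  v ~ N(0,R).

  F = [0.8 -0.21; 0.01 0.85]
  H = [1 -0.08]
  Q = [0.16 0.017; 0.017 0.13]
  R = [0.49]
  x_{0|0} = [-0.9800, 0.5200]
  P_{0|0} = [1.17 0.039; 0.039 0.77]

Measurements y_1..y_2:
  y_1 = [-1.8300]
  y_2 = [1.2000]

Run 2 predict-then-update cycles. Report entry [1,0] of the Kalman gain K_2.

K[1,0] = -0.1617

step 1: x^-=[-0.8932, 0.4322]  P^-=[0.9297 -0.0846; -0.0846 0.6871]  S=[1.4376]  K=[0.6514; -0.0971]  nu=[-0.9022]  x^+=[-1.4809, 0.5198]  P^+=[0.3197 0.0063; 0.0063 0.6735]
step 2: x^-=[-1.2939, 0.4270]  P^-=[0.3922 -0.0964; -0.0964 0.6168]  S=[0.9016]  K=[0.4436; -0.1617]  nu=[2.5280]  x^+=[-0.1725, 0.0184]  P^+=[0.2148 -0.0318; -0.0318 0.5932]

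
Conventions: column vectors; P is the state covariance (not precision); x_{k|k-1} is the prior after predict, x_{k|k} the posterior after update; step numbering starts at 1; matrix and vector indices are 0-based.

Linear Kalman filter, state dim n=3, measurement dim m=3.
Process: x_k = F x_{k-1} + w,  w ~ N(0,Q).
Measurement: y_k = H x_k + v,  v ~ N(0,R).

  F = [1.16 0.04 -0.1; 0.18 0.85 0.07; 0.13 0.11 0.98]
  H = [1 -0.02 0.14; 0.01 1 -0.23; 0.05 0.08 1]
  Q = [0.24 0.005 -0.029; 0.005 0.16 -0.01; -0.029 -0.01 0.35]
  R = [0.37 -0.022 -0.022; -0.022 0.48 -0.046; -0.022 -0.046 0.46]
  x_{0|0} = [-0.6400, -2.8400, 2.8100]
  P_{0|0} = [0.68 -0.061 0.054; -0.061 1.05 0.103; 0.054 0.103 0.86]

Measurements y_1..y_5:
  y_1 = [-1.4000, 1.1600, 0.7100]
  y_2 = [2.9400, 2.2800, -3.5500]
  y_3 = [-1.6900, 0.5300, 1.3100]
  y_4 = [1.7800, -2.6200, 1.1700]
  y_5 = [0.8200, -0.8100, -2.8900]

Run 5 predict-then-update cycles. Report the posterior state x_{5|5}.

x_post = [0.8259, -0.7692, -1.2321]

step 1: x^-=[-1.1370, -2.3325, 2.3582]  P^-=[1.1463 0.1110 0.0494; 0.1110 0.9398 0.2517; 0.0494 0.2517 1.2344]  S=[1.5488 0.0670 0.2629; 0.0670 1.3714 -0.0015; 0.2629 -0.0015 1.7493]  K=[0.7491 0.0444 -0.0465; 0.0227 0.6430 0.1872; 0.0198 -0.0233 0.7155]  nu=[-0.6398, 4.0463, -1.4047]  x^+=[-1.3715, -0.0084, 1.2462]  P^+=[0.2845 -0.0082 -0.0535; -0.0082 0.3069 0.0319; -0.0535 0.0319 0.3299]
step 2: x^-=[-1.7158, -0.1667, 1.0420]  P^-=[0.6380 0.0584 -0.0774; 0.0584 0.3925 0.0638; -0.0774 0.0638 0.6684]  S=[0.9970 0.0403 0.0290; 0.0403 0.8801 -0.1023; 0.0290 -0.1023 1.1354]  K=[0.6269 0.0597 -0.0466; 0.0381 0.4428 0.1253; -0.0007 -0.0348 0.5866]  nu=[4.5066, 2.7036, -4.4929]  x^+=[1.4799, 0.6390, -1.6908]  P^+=[0.2387 0.0031 -0.0501; 0.0031 0.2104 0.0195; -0.0501 0.0195 0.2724]
step 3: x^-=[1.9114, 0.6912, -1.3943]  P^-=[0.5761 0.0584 -0.0742; 0.0584 0.3231 0.0414; -0.0742 0.0414 0.6097]  S=[0.9348 0.0390 0.0212; 0.0390 0.8178 -0.1164; 0.0212 -0.1164 1.0729]  K=[0.6022 0.0645 -0.0428; 0.0427 0.3974 0.1077; 0.0000 -0.0416 0.5634]  nu=[-3.3923, -0.5010, 2.5535]  x^+=[-0.2731, 0.6221, 0.0650]  P^+=[0.2292 0.0064 -0.0479; 0.0064 0.1882 0.0149; -0.0479 0.0149 0.2623]
step 4: x^-=[-0.2984, 0.4841, 0.0966]  P^-=[0.5629 0.0595 -0.0719; 0.0595 0.3072 0.0355; -0.0719 0.0355 0.5992]  S=[0.9220 0.0392 0.0216; 0.0392 0.8042 -0.1210; 0.0216 -0.1210 1.0616]  K=[0.5964 0.0662 -0.0413; 0.0444 0.3859 0.1024; 0.0011 -0.0442 0.5587]  nu=[2.0745, -3.0789, 1.0496]  x^+=[0.6917, -0.5043, 0.8212]  P^+=[0.2269 0.0075 -0.0471; 0.0075 0.1825 0.0134; -0.0471 0.0134 0.2603]
step 5: x^-=[0.7000, -0.2466, 0.8393]  P^-=[0.5597 0.0601 -0.0710; 0.0601 0.3032 0.0338; -0.0710 0.0338 0.5971]  S=[0.9190 0.0395 0.0220; 0.0395 0.8009 -0.1225; 0.0220 -0.1225 1.0593]  K=[0.5950 0.0668 -0.0407; 0.0451 0.3829 0.1009; 0.0015 -0.0450 0.5577]  nu=[-0.0025, -0.3773, -3.7445]  x^+=[0.8259, -0.7692, -1.2321]  P^+=[0.2263 0.0078 -0.0468; 0.0078 0.1811 0.0130; -0.0468 0.0130 0.2599]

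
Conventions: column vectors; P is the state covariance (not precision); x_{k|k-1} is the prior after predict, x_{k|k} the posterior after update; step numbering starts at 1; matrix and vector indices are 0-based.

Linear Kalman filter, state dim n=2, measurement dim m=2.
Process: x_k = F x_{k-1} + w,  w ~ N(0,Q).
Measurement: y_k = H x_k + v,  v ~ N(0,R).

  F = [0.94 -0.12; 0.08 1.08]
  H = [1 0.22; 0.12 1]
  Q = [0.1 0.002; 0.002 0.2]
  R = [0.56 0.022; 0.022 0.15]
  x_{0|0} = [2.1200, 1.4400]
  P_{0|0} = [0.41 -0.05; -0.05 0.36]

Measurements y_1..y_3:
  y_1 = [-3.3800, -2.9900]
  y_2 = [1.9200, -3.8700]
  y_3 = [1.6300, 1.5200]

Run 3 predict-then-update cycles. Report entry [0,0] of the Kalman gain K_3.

K[0,0] = 0.3460

step 1: x^-=[1.8200, 1.7248]  P^-=[0.4787 -0.0641; -0.0641 0.6139]  S=[1.0402 0.1487; 0.1487 0.7554]  K=[0.4609 -0.0995; -0.0479 0.8119]  nu=[-5.5795, -4.9332]  x^+=[-0.2605, -2.0135]  P^+=[0.2639 -0.0365; -0.0365 0.1251]
step 2: x^-=[-0.0032, -2.1954]  P^-=[0.3432 -0.0310; -0.0310 0.3413]  S=[0.9061 0.1064; 0.1064 0.4888]  K=[0.3785 -0.0616; -0.0333 0.6979]  nu=[2.4062, -1.6742]  x^+=[1.0107, -3.4441]  P^+=[0.2165 -0.0269; -0.0269 0.1072]
step 3: x^-=[1.3634, -3.6387]  P^-=[0.2989 -0.0227; -0.0227 0.3218]  S=[0.8645 0.1054; 0.1054 0.4706]  K=[0.3460 -0.0494; -0.0277 0.6841]  nu=[1.0671, 4.9951]  x^+=[1.4858, -0.2511]  P^+=[0.1979 -0.0235; -0.0235 0.1048]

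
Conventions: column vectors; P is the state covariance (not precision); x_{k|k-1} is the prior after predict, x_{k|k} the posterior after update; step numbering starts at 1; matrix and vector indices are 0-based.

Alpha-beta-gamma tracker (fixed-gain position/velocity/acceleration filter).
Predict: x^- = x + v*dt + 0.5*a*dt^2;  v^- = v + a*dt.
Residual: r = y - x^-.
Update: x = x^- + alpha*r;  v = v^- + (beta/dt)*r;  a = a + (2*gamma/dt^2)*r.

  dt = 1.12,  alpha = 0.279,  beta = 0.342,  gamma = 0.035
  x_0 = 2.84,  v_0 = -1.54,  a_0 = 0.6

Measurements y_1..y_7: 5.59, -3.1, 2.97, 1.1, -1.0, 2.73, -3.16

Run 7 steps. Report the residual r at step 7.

step 1: x_pred=1.4915  r=4.0985  x^+=2.6350  v^+=0.3835  a^+=0.8287
step 2: x_pred=3.5843  r=-6.6843  x^+=1.7194  v^+=-0.7294  a^+=0.4557
step 3: x_pred=1.1882  r=1.7818  x^+=1.6853  v^+=0.3250  a^+=0.5551
step 4: x_pred=2.3975  r=-1.2975  x^+=2.0355  v^+=0.5506  a^+=0.4827
step 5: x_pred=2.9549  r=-3.9549  x^+=1.8515  v^+=-0.1164  a^+=0.2620
step 6: x_pred=1.8854  r=0.8446  x^+=2.1211  v^+=0.4349  a^+=0.3092
step 7: x_pred=2.8021  r=-5.9621  x^+=1.1387  v^+=-1.0394  a^+=-0.0235

resid = -5.9621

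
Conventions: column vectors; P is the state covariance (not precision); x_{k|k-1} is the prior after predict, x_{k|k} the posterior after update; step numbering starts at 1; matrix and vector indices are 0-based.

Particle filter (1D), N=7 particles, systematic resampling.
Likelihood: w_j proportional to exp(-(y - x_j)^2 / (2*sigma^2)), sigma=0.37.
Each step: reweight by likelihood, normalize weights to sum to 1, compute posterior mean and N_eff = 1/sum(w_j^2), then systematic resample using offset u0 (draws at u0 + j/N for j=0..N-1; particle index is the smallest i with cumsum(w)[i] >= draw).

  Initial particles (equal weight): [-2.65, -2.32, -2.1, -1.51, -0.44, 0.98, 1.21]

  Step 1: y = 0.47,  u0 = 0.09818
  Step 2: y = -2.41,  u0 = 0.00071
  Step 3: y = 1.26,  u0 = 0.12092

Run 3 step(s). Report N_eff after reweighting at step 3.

step 1: w=[0.0000, 0.0000, 0.0000, 0.0000, 0.0851, 0.6777, 0.2371]  mean=0.9137  Neff=1.9128  idx=[5, 5, 5, 5, 5, 6, 6]
step 2: w=[0.1998, 0.1998, 0.1998, 0.1998, 0.1998, 0.0006, 0.0006]  mean=0.9803  Neff=5.0111  idx=[0, 0, 1, 2, 2, 3, 4]
step 3: w=[0.1429, 0.1429, 0.1429, 0.1429, 0.1429, 0.1429, 0.1429]  mean=0.9800  Neff=7.0000  idx=[0, 1, 2, 3, 4, 5, 6]

N_eff = 7.0000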